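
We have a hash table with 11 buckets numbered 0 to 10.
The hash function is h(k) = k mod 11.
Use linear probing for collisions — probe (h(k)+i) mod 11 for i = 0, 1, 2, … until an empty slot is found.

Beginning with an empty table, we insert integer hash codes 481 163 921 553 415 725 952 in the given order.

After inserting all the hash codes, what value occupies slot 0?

415

481: h=8 => slot 8
163: h=9 => slot 9
921: h=8, probe 8,9,10 => slot 10
553: h=3 => slot 3
415: h=8, probe 8,9,10,0 => slot 0
725: h=10, probe 10,0,1 => slot 1
952: h=6 => slot 6
Table: [415, 725, —, 553, —, —, 952, —, 481, 163, 921]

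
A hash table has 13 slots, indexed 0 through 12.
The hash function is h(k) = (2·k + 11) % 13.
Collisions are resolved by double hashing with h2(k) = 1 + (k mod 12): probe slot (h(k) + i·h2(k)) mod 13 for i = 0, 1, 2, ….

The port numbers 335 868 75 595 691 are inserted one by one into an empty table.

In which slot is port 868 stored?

10

335 hashes to 5; slot 5 is free -> place at 5.
868 hashes to 5, h2=5; 5 taken -> place at 10.
75 hashes to 5, h2=4; 5 taken -> place at 9.
595 hashes to 5, h2=8; 5 taken -> place at 0.
691 hashes to 2; slot 2 is free -> place at 2.
Table: [595, —, 691, —, —, 335, —, —, —, 75, 868, —, —]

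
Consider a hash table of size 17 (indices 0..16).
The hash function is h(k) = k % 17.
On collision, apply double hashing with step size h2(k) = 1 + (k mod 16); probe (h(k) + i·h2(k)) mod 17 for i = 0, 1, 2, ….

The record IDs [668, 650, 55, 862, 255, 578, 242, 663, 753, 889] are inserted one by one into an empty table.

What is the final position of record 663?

8

Insert 668: h=5, slot 5 empty -> index 5.
Insert 650: h=4, slot 4 empty -> index 4.
Insert 55: h=4, h2=8, slot 4 occupied -> index 12.
Insert 862: h=12, h2=15, slot 12 occupied -> index 10.
Insert 255: h=0, slot 0 empty -> index 0.
Insert 578: h=0, h2=3, slot 0 occupied -> index 3.
Insert 242: h=4, h2=3, slot 4 occupied -> index 7.
Insert 663: h=0, h2=8, slot 0 occupied -> index 8.
Insert 753: h=5, h2=2, slots 5,7 occupied -> index 9.
Insert 889: h=5, h2=10, slot 5 occupied -> index 15.
Table: [255, —, —, 578, 650, 668, —, 242, 663, 753, 862, —, 55, —, —, 889, —]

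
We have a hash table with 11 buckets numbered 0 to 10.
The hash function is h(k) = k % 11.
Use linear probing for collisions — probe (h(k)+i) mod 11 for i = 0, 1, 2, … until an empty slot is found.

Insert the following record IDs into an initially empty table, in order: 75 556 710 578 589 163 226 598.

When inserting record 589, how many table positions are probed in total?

5

75 hashes to 9; slot 9 is free → place at 9.
556 hashes to 6; slot 6 is free → place at 6.
710 hashes to 6; 6 taken → place at 7.
578 hashes to 6; 6,7 taken → place at 8.
589 hashes to 6; 6,7,8,9 taken → place at 10.
163 hashes to 9; 9,10 taken → place at 0.
226 hashes to 6; 6,7,8,9,10,0 taken → place at 1.
598 hashes to 4; slot 4 is free → place at 4.
Table: [163, 226, ∅, ∅, 598, ∅, 556, 710, 578, 75, 589]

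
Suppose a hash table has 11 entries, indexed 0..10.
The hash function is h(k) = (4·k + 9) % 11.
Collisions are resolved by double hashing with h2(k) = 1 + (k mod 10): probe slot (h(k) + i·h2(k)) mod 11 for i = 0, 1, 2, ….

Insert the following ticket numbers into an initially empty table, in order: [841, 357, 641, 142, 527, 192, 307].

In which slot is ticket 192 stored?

Insert 841: h=7, slot 7 empty -> index 7.
Insert 357: h=7, h2=8, slot 7 occupied -> index 4.
Insert 641: h=10, slot 10 empty -> index 10.
Insert 142: h=5, slot 5 empty -> index 5.
Insert 527: h=5, h2=8, slot 5 occupied -> index 2.
Insert 192: h=7, h2=3, slots 7,10,2,5 occupied -> index 8.
Insert 307: h=5, h2=8, slots 5,2,10,7,4 occupied -> index 1.
Table: [∅, 307, 527, ∅, 357, 142, ∅, 841, 192, ∅, 641]

8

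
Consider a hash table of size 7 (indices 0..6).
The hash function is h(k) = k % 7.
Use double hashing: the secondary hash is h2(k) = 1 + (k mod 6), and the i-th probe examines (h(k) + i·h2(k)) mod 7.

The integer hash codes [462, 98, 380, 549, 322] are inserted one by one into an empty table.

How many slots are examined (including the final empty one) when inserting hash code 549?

Insert 462: h=0, slot 0 empty → index 0.
Insert 98: h=0, h2=3, slot 0 occupied → index 3.
Insert 380: h=2, slot 2 empty → index 2.
Insert 549: h=3, h2=4, slots 3,0 occupied → index 4.
Insert 322: h=0, h2=5, slot 0 occupied → index 5.
Table: [462, ∅, 380, 98, 549, 322, ∅]

3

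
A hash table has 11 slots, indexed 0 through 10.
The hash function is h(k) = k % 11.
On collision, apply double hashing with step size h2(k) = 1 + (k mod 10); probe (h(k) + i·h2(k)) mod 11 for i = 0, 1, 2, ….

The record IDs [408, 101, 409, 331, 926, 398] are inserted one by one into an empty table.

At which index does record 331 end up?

408 hashes to 1; slot 1 is free → place at 1.
101 hashes to 2; slot 2 is free → place at 2.
409 hashes to 2, h2=10; 2,1 taken → place at 0.
331 hashes to 1, h2=2; 1 taken → place at 3.
926 hashes to 2, h2=7; 2 taken → place at 9.
398 hashes to 2, h2=9; 2,0,9 taken → place at 7.
Table: [409, 408, 101, 331, —, —, —, 398, —, 926, —]

3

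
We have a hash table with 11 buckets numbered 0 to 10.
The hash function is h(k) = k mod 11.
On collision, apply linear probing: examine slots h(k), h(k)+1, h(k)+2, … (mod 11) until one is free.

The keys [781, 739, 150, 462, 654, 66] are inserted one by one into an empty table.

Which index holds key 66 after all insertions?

3

781: h=0 → slot 0
739: h=2 → slot 2
150: h=7 → slot 7
462: h=0, probe 0,1 → slot 1
654: h=5 → slot 5
66: h=0, probe 0,1,2,3 → slot 3
Table: [781, 462, 739, 66, _, 654, _, 150, _, _, _]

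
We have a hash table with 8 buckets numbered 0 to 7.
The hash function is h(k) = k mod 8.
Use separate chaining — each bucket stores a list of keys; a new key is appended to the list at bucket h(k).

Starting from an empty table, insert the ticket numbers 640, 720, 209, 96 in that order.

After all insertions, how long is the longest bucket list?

640 -> bucket 0
720 -> bucket 0 (collision)
209 -> bucket 1
96 -> bucket 0 (collision)
Final buckets:
0: 640 -> 720 -> 96
1: 209
2: —
3: —
4: —
5: —
6: —
7: —

3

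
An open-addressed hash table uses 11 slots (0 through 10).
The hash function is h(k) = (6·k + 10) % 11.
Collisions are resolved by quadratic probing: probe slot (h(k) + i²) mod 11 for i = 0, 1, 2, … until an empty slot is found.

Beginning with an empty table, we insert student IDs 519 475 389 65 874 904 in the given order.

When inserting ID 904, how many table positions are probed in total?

Insert 519: h=0, slot 0 empty => index 0.
Insert 475: h=0, slot 0 occupied => index 1.
Insert 389: h=1, slot 1 occupied => index 2.
Insert 65: h=4, slot 4 empty => index 4.
Insert 874: h=7, slot 7 empty => index 7.
Insert 904: h=0, slots 0,1,4 occupied => index 9.
Table: [519, 475, 389, -, 65, -, -, 874, -, 904, -]

4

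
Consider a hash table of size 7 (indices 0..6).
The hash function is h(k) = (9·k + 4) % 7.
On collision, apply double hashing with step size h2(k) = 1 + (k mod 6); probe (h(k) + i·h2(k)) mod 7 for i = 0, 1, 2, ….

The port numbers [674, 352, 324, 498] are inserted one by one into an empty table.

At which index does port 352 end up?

6

674: h=1 => slot 1
352: h=1, h2=5, probe 1,6 => slot 6
324: h=1, h2=1, probe 1,2 => slot 2
498: h=6, h2=1, probe 6,0 => slot 0
Table: [498, 674, 324, -, -, -, 352]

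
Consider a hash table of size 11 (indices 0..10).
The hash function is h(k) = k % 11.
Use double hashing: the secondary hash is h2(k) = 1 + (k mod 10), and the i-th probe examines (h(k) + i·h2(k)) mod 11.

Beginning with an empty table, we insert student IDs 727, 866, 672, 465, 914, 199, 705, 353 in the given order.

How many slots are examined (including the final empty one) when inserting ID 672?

727 hashes to 1; slot 1 is free → place at 1.
866 hashes to 8; slot 8 is free → place at 8.
672 hashes to 1, h2=3; 1 taken → place at 4.
465 hashes to 3; slot 3 is free → place at 3.
914 hashes to 1, h2=5; 1 taken → place at 6.
199 hashes to 1, h2=10; 1 taken → place at 0.
705 hashes to 1, h2=6; 1 taken → place at 7.
353 hashes to 1, h2=4; 1 taken → place at 5.
Table: [199, 727, —, 465, 672, 353, 914, 705, 866, —, —]

2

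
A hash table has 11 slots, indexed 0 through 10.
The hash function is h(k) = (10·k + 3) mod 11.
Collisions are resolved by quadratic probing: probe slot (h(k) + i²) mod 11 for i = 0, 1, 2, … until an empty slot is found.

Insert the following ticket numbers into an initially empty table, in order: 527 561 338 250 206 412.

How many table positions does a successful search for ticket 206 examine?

3

527 hashes to 4; slot 4 is free → place at 4.
561 hashes to 3; slot 3 is free → place at 3.
338 hashes to 6; slot 6 is free → place at 6.
250 hashes to 6; 6 taken → place at 7.
206 hashes to 6; 6,7 taken → place at 10.
412 hashes to 9; slot 9 is free → place at 9.
Table: [-, -, -, 561, 527, -, 338, 250, -, 412, 206]
Lookup 206: h=6, probe 6,7,10 → found at 10.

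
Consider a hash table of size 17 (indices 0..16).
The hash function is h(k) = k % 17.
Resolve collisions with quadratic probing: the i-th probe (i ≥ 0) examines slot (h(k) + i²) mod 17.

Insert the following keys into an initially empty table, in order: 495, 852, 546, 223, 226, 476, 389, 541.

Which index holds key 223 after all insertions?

Insert 495: h=2, slot 2 empty -> index 2.
Insert 852: h=2, slot 2 occupied -> index 3.
Insert 546: h=2, slots 2,3 occupied -> index 6.
Insert 223: h=2, slots 2,3,6 occupied -> index 11.
Insert 226: h=5, slot 5 empty -> index 5.
Insert 476: h=0, slot 0 empty -> index 0.
Insert 389: h=15, slot 15 empty -> index 15.
Insert 541: h=14, slot 14 empty -> index 14.
Table: [476, -, 495, 852, -, 226, 546, -, -, -, -, 223, -, -, 541, 389, -]

11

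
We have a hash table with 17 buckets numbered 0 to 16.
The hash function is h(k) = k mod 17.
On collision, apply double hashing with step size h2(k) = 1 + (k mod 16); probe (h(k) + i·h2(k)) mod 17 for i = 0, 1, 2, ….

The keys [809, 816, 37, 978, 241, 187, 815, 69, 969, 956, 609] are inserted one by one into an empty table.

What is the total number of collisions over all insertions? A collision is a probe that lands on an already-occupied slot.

5

809: h=10 => slot 10
816: h=0 => slot 0
37: h=3 => slot 3
978: h=9 => slot 9
241: h=3, h2=2, probe 3,5 => slot 5
187: h=0, h2=12, probe 0,12 => slot 12
815: h=16 => slot 16
69: h=1 => slot 1
969: h=0, h2=10, probe 0,10,3,13 => slot 13
956: h=4 => slot 4
609: h=14 => slot 14
Table: [816, 69, —, 37, 956, 241, —, —, —, 978, 809, —, 187, 969, 609, —, 815]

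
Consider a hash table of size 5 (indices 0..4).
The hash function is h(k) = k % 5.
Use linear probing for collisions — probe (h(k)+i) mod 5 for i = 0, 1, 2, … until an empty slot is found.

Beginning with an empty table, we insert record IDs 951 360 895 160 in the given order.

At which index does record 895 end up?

2

Insert 951: h=1, slot 1 empty -> index 1.
Insert 360: h=0, slot 0 empty -> index 0.
Insert 895: h=0, slots 0,1 occupied -> index 2.
Insert 160: h=0, slots 0,1,2 occupied -> index 3.
Table: [360, 951, 895, 160, ∅]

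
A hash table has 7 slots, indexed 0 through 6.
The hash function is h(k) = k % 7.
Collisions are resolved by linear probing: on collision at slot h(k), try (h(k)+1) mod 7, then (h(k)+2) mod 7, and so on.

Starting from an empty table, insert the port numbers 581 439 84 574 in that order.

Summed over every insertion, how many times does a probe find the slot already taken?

581: h=0 => slot 0
439: h=5 => slot 5
84: h=0, probe 0,1 => slot 1
574: h=0, probe 0,1,2 => slot 2
Table: [581, 84, 574, ∅, ∅, 439, ∅]

3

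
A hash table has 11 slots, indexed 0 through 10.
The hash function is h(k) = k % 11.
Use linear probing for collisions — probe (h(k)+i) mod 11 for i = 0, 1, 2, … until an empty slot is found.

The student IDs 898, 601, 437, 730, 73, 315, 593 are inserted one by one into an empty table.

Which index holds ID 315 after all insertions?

898 hashes to 7; slot 7 is free -> place at 7.
601 hashes to 7; 7 taken -> place at 8.
437 hashes to 8; 8 taken -> place at 9.
730 hashes to 4; slot 4 is free -> place at 4.
73 hashes to 7; 7,8,9 taken -> place at 10.
315 hashes to 7; 7,8,9,10 taken -> place at 0.
593 hashes to 10; 10,0 taken -> place at 1.
Table: [315, 593, ., ., 730, ., ., 898, 601, 437, 73]

0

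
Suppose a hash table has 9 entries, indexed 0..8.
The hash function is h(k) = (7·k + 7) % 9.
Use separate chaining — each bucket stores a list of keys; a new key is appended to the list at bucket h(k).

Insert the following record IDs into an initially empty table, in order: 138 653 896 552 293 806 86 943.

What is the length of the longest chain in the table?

5

Insert 138: h=1, bucket 1 empty → new chain.
Insert 653: h=6, bucket 6 empty → new chain.
Insert 896: h=6, bucket 6 nonempty → append to chain.
Insert 552: h=1, bucket 1 nonempty → append to chain.
Insert 293: h=6, bucket 6 nonempty → append to chain.
Insert 806: h=6, bucket 6 nonempty → append to chain.
Insert 86: h=6, bucket 6 nonempty → append to chain.
Insert 943: h=2, bucket 2 empty → new chain.
Final buckets:
0: .
1: 138 -> 552
2: 943
3: .
4: .
5: .
6: 653 -> 896 -> 293 -> 806 -> 86
7: .
8: .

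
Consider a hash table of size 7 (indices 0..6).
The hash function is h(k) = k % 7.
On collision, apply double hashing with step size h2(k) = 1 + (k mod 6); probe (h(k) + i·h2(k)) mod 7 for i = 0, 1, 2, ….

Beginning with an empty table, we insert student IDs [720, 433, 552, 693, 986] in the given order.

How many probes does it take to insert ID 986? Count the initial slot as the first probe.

2

720 hashes to 6; slot 6 is free => place at 6.
433 hashes to 6, h2=2; 6 taken => place at 1.
552 hashes to 6, h2=1; 6 taken => place at 0.
693 hashes to 0, h2=4; 0 taken => place at 4.
986 hashes to 6, h2=3; 6 taken => place at 2.
Table: [552, 433, 986, -, 693, -, 720]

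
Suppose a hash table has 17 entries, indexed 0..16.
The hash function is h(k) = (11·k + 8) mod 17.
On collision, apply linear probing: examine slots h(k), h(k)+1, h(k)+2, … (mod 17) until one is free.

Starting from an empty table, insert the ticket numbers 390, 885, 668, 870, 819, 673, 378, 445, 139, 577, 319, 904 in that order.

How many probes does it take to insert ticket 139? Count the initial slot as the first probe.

390 hashes to 14; slot 14 is free -> place at 14.
885 hashes to 2; slot 2 is free -> place at 2.
668 hashes to 12; slot 12 is free -> place at 12.
870 hashes to 7; slot 7 is free -> place at 7.
819 hashes to 7; 7 taken -> place at 8.
673 hashes to 16; slot 16 is free -> place at 16.
378 hashes to 1; slot 1 is free -> place at 1.
445 hashes to 7; 7,8 taken -> place at 9.
139 hashes to 7; 7,8,9 taken -> place at 10.
577 hashes to 14; 14 taken -> place at 15.
319 hashes to 15; 15,16 taken -> place at 0.
904 hashes to 7; 7,8,9,10 taken -> place at 11.
Table: [319, 378, 885, -, -, -, -, 870, 819, 445, 139, 904, 668, -, 390, 577, 673]

4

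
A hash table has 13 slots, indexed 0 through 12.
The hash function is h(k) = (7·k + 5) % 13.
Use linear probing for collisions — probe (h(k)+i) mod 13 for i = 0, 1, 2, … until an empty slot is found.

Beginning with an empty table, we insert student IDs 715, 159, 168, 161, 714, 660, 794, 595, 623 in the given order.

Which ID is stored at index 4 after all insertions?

623

715: h=5 => slot 5
159: h=0 => slot 0
168: h=11 => slot 11
161: h=1 => slot 1
714: h=11, probe 11,12 => slot 12
660: h=10 => slot 10
794: h=12, probe 12,0,1,2 => slot 2
595: h=10, probe 10,11,12,0,1,2,3 => slot 3
623: h=11, probe 11,12,0,1,2,3,4 => slot 4
Table: [159, 161, 794, 595, 623, 715, ., ., ., ., 660, 168, 714]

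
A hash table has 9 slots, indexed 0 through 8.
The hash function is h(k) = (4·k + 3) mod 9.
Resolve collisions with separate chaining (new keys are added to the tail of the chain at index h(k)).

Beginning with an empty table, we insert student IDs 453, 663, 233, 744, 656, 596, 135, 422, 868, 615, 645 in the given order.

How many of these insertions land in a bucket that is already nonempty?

5

453 → bucket 6
663 → bucket 0
233 → bucket 8
744 → bucket 0 (collision)
656 → bucket 8 (collision)
596 → bucket 2
135 → bucket 3
422 → bucket 8 (collision)
868 → bucket 1
615 → bucket 6 (collision)
645 → bucket 0 (collision)
Final buckets:
0: 663 -> 744 -> 645
1: 868
2: 596
3: 135
4: -
5: -
6: 453 -> 615
7: -
8: 233 -> 656 -> 422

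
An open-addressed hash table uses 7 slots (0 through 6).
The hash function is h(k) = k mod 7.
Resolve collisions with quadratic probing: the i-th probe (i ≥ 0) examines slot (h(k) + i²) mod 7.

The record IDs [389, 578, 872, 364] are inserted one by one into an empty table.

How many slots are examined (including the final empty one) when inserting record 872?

389 hashes to 4; slot 4 is free → place at 4.
578 hashes to 4; 4 taken → place at 5.
872 hashes to 4; 4,5 taken → place at 1.
364 hashes to 0; slot 0 is free → place at 0.
Table: [364, 872, —, —, 389, 578, —]

3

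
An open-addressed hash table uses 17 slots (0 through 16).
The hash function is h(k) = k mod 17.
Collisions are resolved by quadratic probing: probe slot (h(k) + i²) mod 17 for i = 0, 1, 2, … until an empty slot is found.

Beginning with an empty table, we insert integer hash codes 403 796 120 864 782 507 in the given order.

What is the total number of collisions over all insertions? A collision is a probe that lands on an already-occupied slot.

4

403 hashes to 12; slot 12 is free → place at 12.
796 hashes to 14; slot 14 is free → place at 14.
120 hashes to 1; slot 1 is free → place at 1.
864 hashes to 14; 14 taken → place at 15.
782 hashes to 0; slot 0 is free → place at 0.
507 hashes to 14; 14,15,1 taken → place at 6.
Table: [782, 120, ., ., ., ., 507, ., ., ., ., ., 403, ., 796, 864, .]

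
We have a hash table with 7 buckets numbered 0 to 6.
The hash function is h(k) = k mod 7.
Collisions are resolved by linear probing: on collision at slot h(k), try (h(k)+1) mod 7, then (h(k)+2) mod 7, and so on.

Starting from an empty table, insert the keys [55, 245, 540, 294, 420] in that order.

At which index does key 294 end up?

55: h=6 => slot 6
245: h=0 => slot 0
540: h=1 => slot 1
294: h=0, probe 0,1,2 => slot 2
420: h=0, probe 0,1,2,3 => slot 3
Table: [245, 540, 294, 420, _, _, 55]

2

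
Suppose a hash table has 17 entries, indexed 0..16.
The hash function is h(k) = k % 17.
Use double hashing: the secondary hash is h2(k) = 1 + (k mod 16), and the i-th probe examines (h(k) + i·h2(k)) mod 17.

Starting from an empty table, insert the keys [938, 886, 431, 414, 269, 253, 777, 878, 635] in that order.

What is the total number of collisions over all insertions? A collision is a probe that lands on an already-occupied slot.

Insert 938: h=3, slot 3 empty -> index 3.
Insert 886: h=2, slot 2 empty -> index 2.
Insert 431: h=6, slot 6 empty -> index 6.
Insert 414: h=6, h2=15, slot 6 occupied -> index 4.
Insert 269: h=14, slot 14 empty -> index 14.
Insert 253: h=15, slot 15 empty -> index 15.
Insert 777: h=12, slot 12 empty -> index 12.
Insert 878: h=11, slot 11 empty -> index 11.
Insert 635: h=6, h2=12, slot 6 occupied -> index 1.
Table: [—, 635, 886, 938, 414, —, 431, —, —, —, —, 878, 777, —, 269, 253, —]

2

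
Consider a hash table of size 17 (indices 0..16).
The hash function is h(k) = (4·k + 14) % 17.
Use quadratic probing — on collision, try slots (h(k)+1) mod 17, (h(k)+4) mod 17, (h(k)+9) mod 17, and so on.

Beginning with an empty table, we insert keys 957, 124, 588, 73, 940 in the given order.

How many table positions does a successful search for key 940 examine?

957: h=0 => slot 0
124: h=0, probe 0,1 => slot 1
588: h=3 => slot 3
73: h=0, probe 0,1,4 => slot 4
940: h=0, probe 0,1,4,9 => slot 9
Table: [957, 124, -, 588, 73, -, -, -, -, 940, -, -, -, -, -, -, -]
Lookup 940: h=0, probe 0,1,4,9 → found at 9.

4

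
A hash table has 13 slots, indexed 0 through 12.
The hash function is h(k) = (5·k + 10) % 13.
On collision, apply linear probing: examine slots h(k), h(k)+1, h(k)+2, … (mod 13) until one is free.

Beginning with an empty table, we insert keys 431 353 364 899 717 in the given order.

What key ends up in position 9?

431 hashes to 7; slot 7 is free -> place at 7.
353 hashes to 7; 7 taken -> place at 8.
364 hashes to 10; slot 10 is free -> place at 10.
899 hashes to 7; 7,8 taken -> place at 9.
717 hashes to 7; 7,8,9,10 taken -> place at 11.
Table: [., ., ., ., ., ., ., 431, 353, 899, 364, 717, .]

899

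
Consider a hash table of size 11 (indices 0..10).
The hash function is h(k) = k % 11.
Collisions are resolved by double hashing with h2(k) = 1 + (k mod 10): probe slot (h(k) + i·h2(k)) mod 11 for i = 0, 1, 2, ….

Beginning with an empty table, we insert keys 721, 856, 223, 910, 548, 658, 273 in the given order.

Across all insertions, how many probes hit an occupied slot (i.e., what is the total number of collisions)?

4

721 hashes to 6; slot 6 is free => place at 6.
856 hashes to 9; slot 9 is free => place at 9.
223 hashes to 3; slot 3 is free => place at 3.
910 hashes to 8; slot 8 is free => place at 8.
548 hashes to 9, h2=9; 9 taken => place at 7.
658 hashes to 9, h2=9; 9,7 taken => place at 5.
273 hashes to 9, h2=4; 9 taken => place at 2.
Table: [-, -, 273, 223, -, 658, 721, 548, 910, 856, -]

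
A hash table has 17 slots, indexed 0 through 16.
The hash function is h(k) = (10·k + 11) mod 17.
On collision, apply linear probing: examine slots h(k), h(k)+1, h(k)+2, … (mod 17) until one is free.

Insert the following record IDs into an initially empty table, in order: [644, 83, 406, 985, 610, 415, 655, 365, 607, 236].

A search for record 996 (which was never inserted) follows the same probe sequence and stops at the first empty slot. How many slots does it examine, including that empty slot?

Insert 644: h=8, slot 8 empty -> index 8.
Insert 83: h=8, slot 8 occupied -> index 9.
Insert 406: h=8, slots 8,9 occupied -> index 10.
Insert 985: h=1, slot 1 empty -> index 1.
Insert 610: h=8, slots 8,9,10 occupied -> index 11.
Insert 415: h=13, slot 13 empty -> index 13.
Insert 655: h=16, slot 16 empty -> index 16.
Insert 365: h=6, slot 6 empty -> index 6.
Insert 607: h=12, slot 12 empty -> index 12.
Insert 236: h=8, slots 8,9,10,11,12,13 occupied -> index 14.
Table: [., 985, ., ., ., ., 365, ., 644, 83, 406, 610, 607, 415, 236, ., 655]
Lookup 996: h=9, probe 9,10,11,12,13,14,15 → slot 15 empty, not found.

7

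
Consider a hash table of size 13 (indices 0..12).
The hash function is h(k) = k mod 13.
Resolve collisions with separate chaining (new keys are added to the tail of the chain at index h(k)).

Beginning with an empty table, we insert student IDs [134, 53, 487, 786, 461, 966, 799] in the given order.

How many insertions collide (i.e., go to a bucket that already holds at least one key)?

4

Insert 134: h=4, bucket 4 empty -> new chain.
Insert 53: h=1, bucket 1 empty -> new chain.
Insert 487: h=6, bucket 6 empty -> new chain.
Insert 786: h=6, bucket 6 nonempty -> append to chain.
Insert 461: h=6, bucket 6 nonempty -> append to chain.
Insert 966: h=4, bucket 4 nonempty -> append to chain.
Insert 799: h=6, bucket 6 nonempty -> append to chain.
Final buckets:
0: -
1: 53
2: -
3: -
4: 134 -> 966
5: -
6: 487 -> 786 -> 461 -> 799
7: -
8: -
9: -
10: -
11: -
12: -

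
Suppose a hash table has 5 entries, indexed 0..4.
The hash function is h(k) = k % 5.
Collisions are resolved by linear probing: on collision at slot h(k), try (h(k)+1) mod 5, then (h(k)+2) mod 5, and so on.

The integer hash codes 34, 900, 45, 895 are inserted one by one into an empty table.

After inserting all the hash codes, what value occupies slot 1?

45

34 hashes to 4; slot 4 is free -> place at 4.
900 hashes to 0; slot 0 is free -> place at 0.
45 hashes to 0; 0 taken -> place at 1.
895 hashes to 0; 0,1 taken -> place at 2.
Table: [900, 45, 895, ∅, 34]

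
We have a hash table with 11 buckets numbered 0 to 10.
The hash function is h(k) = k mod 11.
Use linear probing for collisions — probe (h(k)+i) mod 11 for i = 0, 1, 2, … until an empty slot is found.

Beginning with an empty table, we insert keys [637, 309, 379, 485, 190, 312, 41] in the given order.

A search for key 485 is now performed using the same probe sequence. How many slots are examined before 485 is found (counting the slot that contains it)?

2

Insert 637: h=10, slot 10 empty -> index 10.
Insert 309: h=1, slot 1 empty -> index 1.
Insert 379: h=5, slot 5 empty -> index 5.
Insert 485: h=1, slot 1 occupied -> index 2.
Insert 190: h=3, slot 3 empty -> index 3.
Insert 312: h=4, slot 4 empty -> index 4.
Insert 41: h=8, slot 8 empty -> index 8.
Table: [., 309, 485, 190, 312, 379, ., ., 41, ., 637]
Lookup 485: h=1, probe 1,2 → found at 2.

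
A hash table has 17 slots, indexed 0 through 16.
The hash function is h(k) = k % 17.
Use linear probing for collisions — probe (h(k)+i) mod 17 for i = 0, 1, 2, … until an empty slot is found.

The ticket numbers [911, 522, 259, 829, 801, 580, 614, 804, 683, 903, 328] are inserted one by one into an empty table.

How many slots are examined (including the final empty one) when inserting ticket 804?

911: h=10 -> slot 10
522: h=12 -> slot 12
259: h=4 -> slot 4
829: h=13 -> slot 13
801: h=2 -> slot 2
580: h=2, probe 2,3 -> slot 3
614: h=2, probe 2,3,4,5 -> slot 5
804: h=5, probe 5,6 -> slot 6
683: h=3, probe 3,4,5,6,7 -> slot 7
903: h=2, probe 2,3,4,5,6,7,8 -> slot 8
328: h=5, probe 5,6,7,8,9 -> slot 9
Table: [—, —, 801, 580, 259, 614, 804, 683, 903, 328, 911, —, 522, 829, —, —, —]

2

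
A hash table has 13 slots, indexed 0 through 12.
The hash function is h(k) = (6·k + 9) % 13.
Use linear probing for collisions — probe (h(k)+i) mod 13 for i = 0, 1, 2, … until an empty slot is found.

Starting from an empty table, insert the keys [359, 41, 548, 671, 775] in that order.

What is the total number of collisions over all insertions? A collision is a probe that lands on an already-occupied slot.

359 hashes to 5; slot 5 is free -> place at 5.
41 hashes to 8; slot 8 is free -> place at 8.
548 hashes to 8; 8 taken -> place at 9.
671 hashes to 5; 5 taken -> place at 6.
775 hashes to 5; 5,6 taken -> place at 7.
Table: [-, -, -, -, -, 359, 671, 775, 41, 548, -, -, -]

4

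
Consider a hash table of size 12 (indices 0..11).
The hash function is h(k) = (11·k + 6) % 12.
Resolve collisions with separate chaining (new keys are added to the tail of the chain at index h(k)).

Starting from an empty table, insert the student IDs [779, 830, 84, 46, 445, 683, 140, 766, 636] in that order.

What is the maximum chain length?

2

Insert 779: h=7, bucket 7 empty -> new chain.
Insert 830: h=4, bucket 4 empty -> new chain.
Insert 84: h=6, bucket 6 empty -> new chain.
Insert 46: h=8, bucket 8 empty -> new chain.
Insert 445: h=5, bucket 5 empty -> new chain.
Insert 683: h=7, bucket 7 nonempty -> append to chain.
Insert 140: h=10, bucket 10 empty -> new chain.
Insert 766: h=8, bucket 8 nonempty -> append to chain.
Insert 636: h=6, bucket 6 nonempty -> append to chain.
Final buckets:
0: ∅
1: ∅
2: ∅
3: ∅
4: 830
5: 445
6: 84 -> 636
7: 779 -> 683
8: 46 -> 766
9: ∅
10: 140
11: ∅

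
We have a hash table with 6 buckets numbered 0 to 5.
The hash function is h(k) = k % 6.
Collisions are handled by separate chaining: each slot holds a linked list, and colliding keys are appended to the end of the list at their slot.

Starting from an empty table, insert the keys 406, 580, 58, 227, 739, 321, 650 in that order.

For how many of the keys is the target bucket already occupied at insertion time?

2

Insert 406: h=4, bucket 4 empty → new chain.
Insert 580: h=4, bucket 4 nonempty → append to chain.
Insert 58: h=4, bucket 4 nonempty → append to chain.
Insert 227: h=5, bucket 5 empty → new chain.
Insert 739: h=1, bucket 1 empty → new chain.
Insert 321: h=3, bucket 3 empty → new chain.
Insert 650: h=2, bucket 2 empty → new chain.
Final buckets:
0: .
1: 739
2: 650
3: 321
4: 406 -> 580 -> 58
5: 227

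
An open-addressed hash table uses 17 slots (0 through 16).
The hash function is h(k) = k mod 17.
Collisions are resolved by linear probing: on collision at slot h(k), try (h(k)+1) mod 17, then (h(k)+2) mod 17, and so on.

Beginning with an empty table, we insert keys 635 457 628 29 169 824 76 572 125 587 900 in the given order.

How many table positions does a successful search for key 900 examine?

3

635: h=6 => slot 6
457: h=15 => slot 15
628: h=16 => slot 16
29: h=12 => slot 12
169: h=16, probe 16,0 => slot 0
824: h=8 => slot 8
76: h=8, probe 8,9 => slot 9
572: h=11 => slot 11
125: h=6, probe 6,7 => slot 7
587: h=9, probe 9,10 => slot 10
900: h=16, probe 16,0,1 => slot 1
Table: [169, 900, -, -, -, -, 635, 125, 824, 76, 587, 572, 29, -, -, 457, 628]
Lookup 900: h=16, probe 16,0,1 → found at 1.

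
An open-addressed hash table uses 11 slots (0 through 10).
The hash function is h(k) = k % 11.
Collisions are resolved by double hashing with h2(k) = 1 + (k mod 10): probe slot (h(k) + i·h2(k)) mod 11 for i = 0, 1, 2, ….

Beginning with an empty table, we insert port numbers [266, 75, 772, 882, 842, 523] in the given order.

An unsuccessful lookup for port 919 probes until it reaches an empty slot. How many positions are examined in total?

Insert 266: h=2, slot 2 empty => index 2.
Insert 75: h=9, slot 9 empty => index 9.
Insert 772: h=2, h2=3, slot 2 occupied => index 5.
Insert 882: h=2, h2=3, slots 2,5 occupied => index 8.
Insert 842: h=6, slot 6 empty => index 6.
Insert 523: h=6, h2=4, slot 6 occupied => index 10.
Table: [-, -, 266, -, -, 772, 842, -, 882, 75, 523]
Lookup 919: h=6, h2=10, probe 6,5,4 → slot 4 empty, not found.

3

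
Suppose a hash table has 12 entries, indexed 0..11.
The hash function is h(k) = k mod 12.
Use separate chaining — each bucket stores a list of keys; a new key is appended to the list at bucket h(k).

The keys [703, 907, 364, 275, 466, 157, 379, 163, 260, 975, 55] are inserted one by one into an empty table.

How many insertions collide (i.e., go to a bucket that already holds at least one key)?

4

703 → bucket 7
907 → bucket 7 (collision)
364 → bucket 4
275 → bucket 11
466 → bucket 10
157 → bucket 1
379 → bucket 7 (collision)
163 → bucket 7 (collision)
260 → bucket 8
975 → bucket 3
55 → bucket 7 (collision)
Final buckets:
0: _
1: 157
2: _
3: 975
4: 364
5: _
6: _
7: 703 -> 907 -> 379 -> 163 -> 55
8: 260
9: _
10: 466
11: 275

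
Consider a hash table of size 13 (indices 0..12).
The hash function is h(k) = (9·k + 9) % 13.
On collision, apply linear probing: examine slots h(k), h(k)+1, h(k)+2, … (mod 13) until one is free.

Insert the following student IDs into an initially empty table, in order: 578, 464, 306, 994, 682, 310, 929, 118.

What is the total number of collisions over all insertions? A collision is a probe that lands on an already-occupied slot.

9

Insert 578: h=11, slot 11 empty → index 11.
Insert 464: h=12, slot 12 empty → index 12.
Insert 306: h=7, slot 7 empty → index 7.
Insert 994: h=11, slots 11,12 occupied → index 0.
Insert 682: h=11, slots 11,12,0 occupied → index 1.
Insert 310: h=4, slot 4 empty → index 4.
Insert 929: h=11, slots 11,12,0,1 occupied → index 2.
Insert 118: h=5, slot 5 empty → index 5.
Table: [994, 682, 929, _, 310, 118, _, 306, _, _, _, 578, 464]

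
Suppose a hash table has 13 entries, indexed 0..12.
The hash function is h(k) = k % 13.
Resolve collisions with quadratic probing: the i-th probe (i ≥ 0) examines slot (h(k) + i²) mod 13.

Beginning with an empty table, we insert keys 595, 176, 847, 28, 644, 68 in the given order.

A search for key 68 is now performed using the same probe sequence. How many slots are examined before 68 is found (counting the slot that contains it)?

595 hashes to 10; slot 10 is free -> place at 10.
176 hashes to 7; slot 7 is free -> place at 7.
847 hashes to 2; slot 2 is free -> place at 2.
28 hashes to 2; 2 taken -> place at 3.
644 hashes to 7; 7 taken -> place at 8.
68 hashes to 3; 3 taken -> place at 4.
Table: [., ., 847, 28, 68, ., ., 176, 644, ., 595, ., .]
Lookup 68: h=3, probe 3,4 → found at 4.

2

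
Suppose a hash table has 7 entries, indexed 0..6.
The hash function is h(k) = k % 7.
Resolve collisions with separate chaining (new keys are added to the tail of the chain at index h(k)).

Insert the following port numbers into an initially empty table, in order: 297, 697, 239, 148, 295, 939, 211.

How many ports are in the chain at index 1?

Insert 297: h=3, bucket 3 empty -> new chain.
Insert 697: h=4, bucket 4 empty -> new chain.
Insert 239: h=1, bucket 1 empty -> new chain.
Insert 148: h=1, bucket 1 nonempty -> append to chain.
Insert 295: h=1, bucket 1 nonempty -> append to chain.
Insert 939: h=1, bucket 1 nonempty -> append to chain.
Insert 211: h=1, bucket 1 nonempty -> append to chain.
Final buckets:
0: _
1: 239 -> 148 -> 295 -> 939 -> 211
2: _
3: 297
4: 697
5: _
6: _

5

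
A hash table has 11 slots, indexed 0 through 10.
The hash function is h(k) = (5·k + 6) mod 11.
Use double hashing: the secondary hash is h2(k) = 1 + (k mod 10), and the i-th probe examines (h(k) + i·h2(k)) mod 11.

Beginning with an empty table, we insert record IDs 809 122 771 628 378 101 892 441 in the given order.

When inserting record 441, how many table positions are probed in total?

5

809: h=3 → slot 3
122: h=0 → slot 0
771: h=0, h2=2, probe 0,2 → slot 2
628: h=0, h2=9, probe 0,9 → slot 9
378: h=4 → slot 4
101: h=5 → slot 5
892: h=0, h2=3, probe 0,3,6 → slot 6
441: h=0, h2=2, probe 0,2,4,6,8 → slot 8
Table: [122, —, 771, 809, 378, 101, 892, —, 441, 628, —]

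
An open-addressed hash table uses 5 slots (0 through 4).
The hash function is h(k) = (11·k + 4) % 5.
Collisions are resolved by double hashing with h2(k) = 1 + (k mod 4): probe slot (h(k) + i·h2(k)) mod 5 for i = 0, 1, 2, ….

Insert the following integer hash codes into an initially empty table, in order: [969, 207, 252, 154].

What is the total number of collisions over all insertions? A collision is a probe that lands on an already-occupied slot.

3

Insert 969: h=3, slot 3 empty => index 3.
Insert 207: h=1, slot 1 empty => index 1.
Insert 252: h=1, h2=1, slot 1 occupied => index 2.
Insert 154: h=3, h2=3, slots 3,1 occupied => index 4.
Table: [., 207, 252, 969, 154]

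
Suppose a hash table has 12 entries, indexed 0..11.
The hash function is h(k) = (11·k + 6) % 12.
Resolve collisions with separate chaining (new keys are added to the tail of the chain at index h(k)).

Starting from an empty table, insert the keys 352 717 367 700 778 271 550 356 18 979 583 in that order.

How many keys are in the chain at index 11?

4

352 -> bucket 2
717 -> bucket 9
367 -> bucket 11
700 -> bucket 2 (collision)
778 -> bucket 8
271 -> bucket 11 (collision)
550 -> bucket 8 (collision)
356 -> bucket 10
18 -> bucket 0
979 -> bucket 11 (collision)
583 -> bucket 11 (collision)
Final buckets:
0: 18
1: ∅
2: 352 -> 700
3: ∅
4: ∅
5: ∅
6: ∅
7: ∅
8: 778 -> 550
9: 717
10: 356
11: 367 -> 271 -> 979 -> 583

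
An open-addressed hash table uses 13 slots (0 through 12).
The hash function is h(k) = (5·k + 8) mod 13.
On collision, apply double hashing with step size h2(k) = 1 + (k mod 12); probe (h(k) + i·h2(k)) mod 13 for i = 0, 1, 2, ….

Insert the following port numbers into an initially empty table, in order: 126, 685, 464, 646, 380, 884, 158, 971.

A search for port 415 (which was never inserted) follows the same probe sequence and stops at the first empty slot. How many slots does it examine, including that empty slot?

126 hashes to 1; slot 1 is free => place at 1.
685 hashes to 1, h2=2; 1 taken => place at 3.
464 hashes to 1, h2=9; 1 taken => place at 10.
646 hashes to 1, h2=11; 1 taken => place at 12.
380 hashes to 10, h2=9; 10 taken => place at 6.
884 hashes to 8; slot 8 is free => place at 8.
158 hashes to 5; slot 5 is free => place at 5.
971 hashes to 1, h2=12; 1 taken => place at 0.
Table: [971, 126, ., 685, ., 158, 380, ., 884, ., 464, ., 646]
Lookup 415: h=3, h2=8, probe 3,11 → slot 11 empty, not found.

2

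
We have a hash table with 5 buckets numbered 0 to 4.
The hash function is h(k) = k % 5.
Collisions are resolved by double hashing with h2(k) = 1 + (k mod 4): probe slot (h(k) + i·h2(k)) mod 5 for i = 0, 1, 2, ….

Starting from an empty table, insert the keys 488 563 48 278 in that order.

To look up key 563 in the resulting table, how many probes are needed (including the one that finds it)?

2

Insert 488: h=3, slot 3 empty → index 3.
Insert 563: h=3, h2=4, slot 3 occupied → index 2.
Insert 48: h=3, h2=1, slot 3 occupied → index 4.
Insert 278: h=3, h2=3, slot 3 occupied → index 1.
Table: [—, 278, 563, 488, 48]
Lookup 563: h=3, h2=4, probe 3,2 → found at 2.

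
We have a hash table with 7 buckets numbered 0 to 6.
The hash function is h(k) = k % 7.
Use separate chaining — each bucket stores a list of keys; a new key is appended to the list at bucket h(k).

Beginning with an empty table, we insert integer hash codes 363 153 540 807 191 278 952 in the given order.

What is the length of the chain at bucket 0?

1

Insert 363: h=6, bucket 6 empty -> new chain.
Insert 153: h=6, bucket 6 nonempty -> append to chain.
Insert 540: h=1, bucket 1 empty -> new chain.
Insert 807: h=2, bucket 2 empty -> new chain.
Insert 191: h=2, bucket 2 nonempty -> append to chain.
Insert 278: h=5, bucket 5 empty -> new chain.
Insert 952: h=0, bucket 0 empty -> new chain.
Final buckets:
0: 952
1: 540
2: 807 -> 191
3: —
4: —
5: 278
6: 363 -> 153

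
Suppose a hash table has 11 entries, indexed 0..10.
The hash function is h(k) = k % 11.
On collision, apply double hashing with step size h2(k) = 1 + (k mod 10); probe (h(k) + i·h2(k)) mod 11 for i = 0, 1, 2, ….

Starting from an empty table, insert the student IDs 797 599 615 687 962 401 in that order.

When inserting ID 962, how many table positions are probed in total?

2

Insert 797: h=5, slot 5 empty -> index 5.
Insert 599: h=5, h2=10, slot 5 occupied -> index 4.
Insert 615: h=10, slot 10 empty -> index 10.
Insert 687: h=5, h2=8, slot 5 occupied -> index 2.
Insert 962: h=5, h2=3, slot 5 occupied -> index 8.
Insert 401: h=5, h2=2, slot 5 occupied -> index 7.
Table: [., ., 687, ., 599, 797, ., 401, 962, ., 615]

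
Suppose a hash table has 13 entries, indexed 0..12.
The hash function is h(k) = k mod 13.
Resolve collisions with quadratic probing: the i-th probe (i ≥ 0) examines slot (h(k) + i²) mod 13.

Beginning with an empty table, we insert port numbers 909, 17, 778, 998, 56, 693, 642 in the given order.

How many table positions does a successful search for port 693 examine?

909 hashes to 12; slot 12 is free → place at 12.
17 hashes to 4; slot 4 is free → place at 4.
778 hashes to 11; slot 11 is free → place at 11.
998 hashes to 10; slot 10 is free → place at 10.
56 hashes to 4; 4 taken → place at 5.
693 hashes to 4; 4,5 taken → place at 8.
642 hashes to 5; 5 taken → place at 6.
Table: [., ., ., ., 17, 56, 642, ., 693, ., 998, 778, 909]
Lookup 693: h=4, probe 4,5,8 → found at 8.

3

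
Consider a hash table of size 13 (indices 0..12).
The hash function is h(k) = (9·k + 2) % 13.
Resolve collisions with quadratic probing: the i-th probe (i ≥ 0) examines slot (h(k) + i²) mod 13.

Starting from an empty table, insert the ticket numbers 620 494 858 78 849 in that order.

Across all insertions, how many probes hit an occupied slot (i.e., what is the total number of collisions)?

3

Insert 620: h=5, slot 5 empty -> index 5.
Insert 494: h=2, slot 2 empty -> index 2.
Insert 858: h=2, slot 2 occupied -> index 3.
Insert 78: h=2, slots 2,3 occupied -> index 6.
Insert 849: h=12, slot 12 empty -> index 12.
Table: [—, —, 494, 858, —, 620, 78, —, —, —, —, —, 849]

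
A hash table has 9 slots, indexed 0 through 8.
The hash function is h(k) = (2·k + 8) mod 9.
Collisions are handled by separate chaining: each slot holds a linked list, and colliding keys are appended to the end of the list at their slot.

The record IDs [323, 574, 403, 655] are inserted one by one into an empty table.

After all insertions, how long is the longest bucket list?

3

Insert 323: h=6, bucket 6 empty -> new chain.
Insert 574: h=4, bucket 4 empty -> new chain.
Insert 403: h=4, bucket 4 nonempty -> append to chain.
Insert 655: h=4, bucket 4 nonempty -> append to chain.
Final buckets:
0: _
1: _
2: _
3: _
4: 574 -> 403 -> 655
5: _
6: 323
7: _
8: _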